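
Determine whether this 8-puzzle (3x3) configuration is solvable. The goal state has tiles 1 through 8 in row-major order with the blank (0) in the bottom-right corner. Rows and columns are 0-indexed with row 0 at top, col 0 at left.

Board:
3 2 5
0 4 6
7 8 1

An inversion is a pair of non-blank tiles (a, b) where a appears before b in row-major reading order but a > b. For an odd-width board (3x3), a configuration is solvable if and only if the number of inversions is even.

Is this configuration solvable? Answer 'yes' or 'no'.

Answer: no

Derivation:
Inversions (pairs i<j in row-major order where tile[i] > tile[j] > 0): 9
9 is odd, so the puzzle is not solvable.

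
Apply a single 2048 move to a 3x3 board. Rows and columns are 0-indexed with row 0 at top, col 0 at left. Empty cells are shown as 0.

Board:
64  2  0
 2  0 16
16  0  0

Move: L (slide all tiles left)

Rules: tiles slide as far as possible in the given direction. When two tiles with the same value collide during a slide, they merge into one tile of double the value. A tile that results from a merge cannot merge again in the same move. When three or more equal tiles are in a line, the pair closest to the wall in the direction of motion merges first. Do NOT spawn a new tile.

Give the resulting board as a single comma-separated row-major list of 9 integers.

Answer: 64, 2, 0, 2, 16, 0, 16, 0, 0

Derivation:
Slide left:
row 0: [64, 2, 0] -> [64, 2, 0]
row 1: [2, 0, 16] -> [2, 16, 0]
row 2: [16, 0, 0] -> [16, 0, 0]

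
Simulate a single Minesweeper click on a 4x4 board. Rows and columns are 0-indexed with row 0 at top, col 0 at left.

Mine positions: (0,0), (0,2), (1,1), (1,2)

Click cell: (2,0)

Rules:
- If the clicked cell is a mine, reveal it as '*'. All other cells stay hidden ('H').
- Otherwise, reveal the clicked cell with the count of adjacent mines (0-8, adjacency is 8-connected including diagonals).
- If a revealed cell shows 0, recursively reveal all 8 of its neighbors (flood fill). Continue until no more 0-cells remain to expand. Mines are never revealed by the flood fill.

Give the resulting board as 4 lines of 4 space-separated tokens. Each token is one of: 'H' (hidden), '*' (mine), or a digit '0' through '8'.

H H H H
H H H H
1 H H H
H H H H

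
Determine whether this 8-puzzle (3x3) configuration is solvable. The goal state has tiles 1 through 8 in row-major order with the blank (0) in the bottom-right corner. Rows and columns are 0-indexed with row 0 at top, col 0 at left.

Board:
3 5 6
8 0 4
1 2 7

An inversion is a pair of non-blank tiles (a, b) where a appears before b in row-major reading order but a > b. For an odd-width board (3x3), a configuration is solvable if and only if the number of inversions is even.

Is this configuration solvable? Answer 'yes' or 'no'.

Answer: yes

Derivation:
Inversions (pairs i<j in row-major order where tile[i] > tile[j] > 0): 14
14 is even, so the puzzle is solvable.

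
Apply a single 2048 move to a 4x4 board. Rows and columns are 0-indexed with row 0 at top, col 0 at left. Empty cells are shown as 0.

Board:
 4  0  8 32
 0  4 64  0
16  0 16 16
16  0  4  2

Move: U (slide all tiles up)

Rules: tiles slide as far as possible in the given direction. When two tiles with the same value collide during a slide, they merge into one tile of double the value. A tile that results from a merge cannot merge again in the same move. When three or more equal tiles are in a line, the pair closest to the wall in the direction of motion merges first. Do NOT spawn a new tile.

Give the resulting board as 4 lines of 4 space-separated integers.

Answer:  4  4  8 32
32  0 64 16
 0  0 16  2
 0  0  4  0

Derivation:
Slide up:
col 0: [4, 0, 16, 16] -> [4, 32, 0, 0]
col 1: [0, 4, 0, 0] -> [4, 0, 0, 0]
col 2: [8, 64, 16, 4] -> [8, 64, 16, 4]
col 3: [32, 0, 16, 2] -> [32, 16, 2, 0]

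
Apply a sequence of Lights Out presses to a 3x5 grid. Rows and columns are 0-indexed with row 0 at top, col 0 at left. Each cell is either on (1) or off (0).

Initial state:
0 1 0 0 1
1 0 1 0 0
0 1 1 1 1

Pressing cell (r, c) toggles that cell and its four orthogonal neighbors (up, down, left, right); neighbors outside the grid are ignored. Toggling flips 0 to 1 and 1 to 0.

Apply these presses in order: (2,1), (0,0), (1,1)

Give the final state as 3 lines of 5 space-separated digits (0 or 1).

Answer: 1 1 0 0 1
1 0 0 0 0
1 1 0 1 1

Derivation:
After press 1 at (2,1):
0 1 0 0 1
1 1 1 0 0
1 0 0 1 1

After press 2 at (0,0):
1 0 0 0 1
0 1 1 0 0
1 0 0 1 1

After press 3 at (1,1):
1 1 0 0 1
1 0 0 0 0
1 1 0 1 1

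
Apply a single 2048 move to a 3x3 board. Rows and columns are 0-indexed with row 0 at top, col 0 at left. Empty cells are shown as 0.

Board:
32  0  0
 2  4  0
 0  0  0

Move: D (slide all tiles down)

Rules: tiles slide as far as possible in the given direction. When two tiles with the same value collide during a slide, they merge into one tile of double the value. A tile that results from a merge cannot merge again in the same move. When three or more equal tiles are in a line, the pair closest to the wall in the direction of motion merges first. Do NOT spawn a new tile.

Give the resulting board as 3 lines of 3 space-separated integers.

Slide down:
col 0: [32, 2, 0] -> [0, 32, 2]
col 1: [0, 4, 0] -> [0, 0, 4]
col 2: [0, 0, 0] -> [0, 0, 0]

Answer:  0  0  0
32  0  0
 2  4  0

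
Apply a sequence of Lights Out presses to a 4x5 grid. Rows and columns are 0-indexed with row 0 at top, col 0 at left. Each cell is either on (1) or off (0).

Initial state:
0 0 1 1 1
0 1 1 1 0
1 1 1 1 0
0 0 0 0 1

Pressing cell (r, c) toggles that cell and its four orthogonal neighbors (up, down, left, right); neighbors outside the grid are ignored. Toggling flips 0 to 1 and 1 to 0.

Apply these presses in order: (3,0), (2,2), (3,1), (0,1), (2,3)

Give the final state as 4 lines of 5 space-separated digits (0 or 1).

After press 1 at (3,0):
0 0 1 1 1
0 1 1 1 0
0 1 1 1 0
1 1 0 0 1

After press 2 at (2,2):
0 0 1 1 1
0 1 0 1 0
0 0 0 0 0
1 1 1 0 1

After press 3 at (3,1):
0 0 1 1 1
0 1 0 1 0
0 1 0 0 0
0 0 0 0 1

After press 4 at (0,1):
1 1 0 1 1
0 0 0 1 0
0 1 0 0 0
0 0 0 0 1

After press 5 at (2,3):
1 1 0 1 1
0 0 0 0 0
0 1 1 1 1
0 0 0 1 1

Answer: 1 1 0 1 1
0 0 0 0 0
0 1 1 1 1
0 0 0 1 1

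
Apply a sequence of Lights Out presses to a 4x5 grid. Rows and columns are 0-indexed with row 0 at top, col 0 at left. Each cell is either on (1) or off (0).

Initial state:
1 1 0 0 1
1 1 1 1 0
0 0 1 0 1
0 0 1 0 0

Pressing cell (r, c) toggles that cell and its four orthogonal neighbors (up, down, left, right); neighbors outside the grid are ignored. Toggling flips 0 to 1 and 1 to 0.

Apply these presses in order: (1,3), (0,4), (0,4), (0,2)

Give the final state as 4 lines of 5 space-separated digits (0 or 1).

Answer: 1 0 1 0 1
1 1 1 0 1
0 0 1 1 1
0 0 1 0 0

Derivation:
After press 1 at (1,3):
1 1 0 1 1
1 1 0 0 1
0 0 1 1 1
0 0 1 0 0

After press 2 at (0,4):
1 1 0 0 0
1 1 0 0 0
0 0 1 1 1
0 0 1 0 0

After press 3 at (0,4):
1 1 0 1 1
1 1 0 0 1
0 0 1 1 1
0 0 1 0 0

After press 4 at (0,2):
1 0 1 0 1
1 1 1 0 1
0 0 1 1 1
0 0 1 0 0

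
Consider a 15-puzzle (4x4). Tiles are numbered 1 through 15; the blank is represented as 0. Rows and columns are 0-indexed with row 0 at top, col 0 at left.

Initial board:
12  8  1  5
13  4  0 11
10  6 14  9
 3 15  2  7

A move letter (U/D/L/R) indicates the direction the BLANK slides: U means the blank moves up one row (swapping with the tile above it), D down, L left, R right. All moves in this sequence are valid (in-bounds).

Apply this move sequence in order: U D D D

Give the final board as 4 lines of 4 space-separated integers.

Answer: 12  8  1  5
13  4 14 11
10  6  2  9
 3 15  0  7

Derivation:
After move 1 (U):
12  8  0  5
13  4  1 11
10  6 14  9
 3 15  2  7

After move 2 (D):
12  8  1  5
13  4  0 11
10  6 14  9
 3 15  2  7

After move 3 (D):
12  8  1  5
13  4 14 11
10  6  0  9
 3 15  2  7

After move 4 (D):
12  8  1  5
13  4 14 11
10  6  2  9
 3 15  0  7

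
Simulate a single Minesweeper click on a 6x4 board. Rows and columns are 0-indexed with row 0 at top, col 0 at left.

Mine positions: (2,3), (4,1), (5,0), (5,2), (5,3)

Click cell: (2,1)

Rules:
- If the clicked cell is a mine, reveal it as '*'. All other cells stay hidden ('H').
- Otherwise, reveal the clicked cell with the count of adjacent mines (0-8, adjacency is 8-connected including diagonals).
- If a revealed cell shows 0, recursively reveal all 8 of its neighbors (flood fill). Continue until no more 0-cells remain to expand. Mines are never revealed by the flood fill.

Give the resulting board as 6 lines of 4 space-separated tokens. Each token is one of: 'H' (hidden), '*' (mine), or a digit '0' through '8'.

0 0 0 0
0 0 1 1
0 0 1 H
1 1 2 H
H H H H
H H H H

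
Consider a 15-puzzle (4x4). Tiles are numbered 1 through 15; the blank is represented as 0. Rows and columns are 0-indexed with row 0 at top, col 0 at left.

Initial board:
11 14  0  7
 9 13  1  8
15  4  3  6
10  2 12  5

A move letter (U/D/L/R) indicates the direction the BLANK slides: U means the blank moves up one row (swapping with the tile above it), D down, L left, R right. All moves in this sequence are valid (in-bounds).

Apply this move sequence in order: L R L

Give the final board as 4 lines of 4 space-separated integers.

After move 1 (L):
11  0 14  7
 9 13  1  8
15  4  3  6
10  2 12  5

After move 2 (R):
11 14  0  7
 9 13  1  8
15  4  3  6
10  2 12  5

After move 3 (L):
11  0 14  7
 9 13  1  8
15  4  3  6
10  2 12  5

Answer: 11  0 14  7
 9 13  1  8
15  4  3  6
10  2 12  5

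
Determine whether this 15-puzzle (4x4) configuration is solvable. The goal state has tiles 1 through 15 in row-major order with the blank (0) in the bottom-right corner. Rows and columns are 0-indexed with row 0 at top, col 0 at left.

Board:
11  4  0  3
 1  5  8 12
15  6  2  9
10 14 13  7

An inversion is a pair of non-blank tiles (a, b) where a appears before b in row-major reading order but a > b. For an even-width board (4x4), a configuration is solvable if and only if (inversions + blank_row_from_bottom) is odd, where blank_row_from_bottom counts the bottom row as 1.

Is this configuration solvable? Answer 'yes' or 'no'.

Inversions: 37
Blank is in row 0 (0-indexed from top), which is row 4 counting from the bottom (bottom = 1).
37 + 4 = 41, which is odd, so the puzzle is solvable.

Answer: yes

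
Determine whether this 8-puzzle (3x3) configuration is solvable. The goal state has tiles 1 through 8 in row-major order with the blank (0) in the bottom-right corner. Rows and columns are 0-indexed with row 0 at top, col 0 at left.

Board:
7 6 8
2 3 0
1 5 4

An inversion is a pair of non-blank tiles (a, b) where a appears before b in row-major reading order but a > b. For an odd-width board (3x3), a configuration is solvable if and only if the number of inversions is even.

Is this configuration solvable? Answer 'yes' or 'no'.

Answer: no

Derivation:
Inversions (pairs i<j in row-major order where tile[i] > tile[j] > 0): 19
19 is odd, so the puzzle is not solvable.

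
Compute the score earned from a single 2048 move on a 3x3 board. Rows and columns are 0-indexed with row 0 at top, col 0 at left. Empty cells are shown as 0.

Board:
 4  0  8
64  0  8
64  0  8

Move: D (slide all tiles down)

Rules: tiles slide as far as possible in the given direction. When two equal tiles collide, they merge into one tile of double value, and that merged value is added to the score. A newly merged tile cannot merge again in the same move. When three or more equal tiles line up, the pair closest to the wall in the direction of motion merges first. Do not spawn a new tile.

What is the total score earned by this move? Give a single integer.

Slide down:
col 0: [4, 64, 64] -> [0, 4, 128]  score +128 (running 128)
col 1: [0, 0, 0] -> [0, 0, 0]  score +0 (running 128)
col 2: [8, 8, 8] -> [0, 8, 16]  score +16 (running 144)
Board after move:
  0   0   0
  4   0   8
128   0  16

Answer: 144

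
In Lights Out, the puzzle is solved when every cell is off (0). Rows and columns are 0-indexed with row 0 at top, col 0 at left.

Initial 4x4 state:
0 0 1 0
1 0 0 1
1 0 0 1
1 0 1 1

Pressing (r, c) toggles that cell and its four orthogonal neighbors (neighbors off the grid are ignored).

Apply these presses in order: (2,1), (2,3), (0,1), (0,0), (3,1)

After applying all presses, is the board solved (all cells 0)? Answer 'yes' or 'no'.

After press 1 at (2,1):
0 0 1 0
1 1 0 1
0 1 1 1
1 1 1 1

After press 2 at (2,3):
0 0 1 0
1 1 0 0
0 1 0 0
1 1 1 0

After press 3 at (0,1):
1 1 0 0
1 0 0 0
0 1 0 0
1 1 1 0

After press 4 at (0,0):
0 0 0 0
0 0 0 0
0 1 0 0
1 1 1 0

After press 5 at (3,1):
0 0 0 0
0 0 0 0
0 0 0 0
0 0 0 0

Lights still on: 0

Answer: yes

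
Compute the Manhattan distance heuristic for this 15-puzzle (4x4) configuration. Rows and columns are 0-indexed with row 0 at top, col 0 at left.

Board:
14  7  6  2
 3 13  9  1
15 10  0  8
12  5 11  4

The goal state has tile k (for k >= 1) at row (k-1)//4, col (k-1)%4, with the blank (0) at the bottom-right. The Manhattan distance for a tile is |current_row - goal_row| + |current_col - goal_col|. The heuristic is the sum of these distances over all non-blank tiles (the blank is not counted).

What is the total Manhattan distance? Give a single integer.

Answer: 38

Derivation:
Tile 14: at (0,0), goal (3,1), distance |0-3|+|0-1| = 4
Tile 7: at (0,1), goal (1,2), distance |0-1|+|1-2| = 2
Tile 6: at (0,2), goal (1,1), distance |0-1|+|2-1| = 2
Tile 2: at (0,3), goal (0,1), distance |0-0|+|3-1| = 2
Tile 3: at (1,0), goal (0,2), distance |1-0|+|0-2| = 3
Tile 13: at (1,1), goal (3,0), distance |1-3|+|1-0| = 3
Tile 9: at (1,2), goal (2,0), distance |1-2|+|2-0| = 3
Tile 1: at (1,3), goal (0,0), distance |1-0|+|3-0| = 4
Tile 15: at (2,0), goal (3,2), distance |2-3|+|0-2| = 3
Tile 10: at (2,1), goal (2,1), distance |2-2|+|1-1| = 0
Tile 8: at (2,3), goal (1,3), distance |2-1|+|3-3| = 1
Tile 12: at (3,0), goal (2,3), distance |3-2|+|0-3| = 4
Tile 5: at (3,1), goal (1,0), distance |3-1|+|1-0| = 3
Tile 11: at (3,2), goal (2,2), distance |3-2|+|2-2| = 1
Tile 4: at (3,3), goal (0,3), distance |3-0|+|3-3| = 3
Sum: 4 + 2 + 2 + 2 + 3 + 3 + 3 + 4 + 3 + 0 + 1 + 4 + 3 + 1 + 3 = 38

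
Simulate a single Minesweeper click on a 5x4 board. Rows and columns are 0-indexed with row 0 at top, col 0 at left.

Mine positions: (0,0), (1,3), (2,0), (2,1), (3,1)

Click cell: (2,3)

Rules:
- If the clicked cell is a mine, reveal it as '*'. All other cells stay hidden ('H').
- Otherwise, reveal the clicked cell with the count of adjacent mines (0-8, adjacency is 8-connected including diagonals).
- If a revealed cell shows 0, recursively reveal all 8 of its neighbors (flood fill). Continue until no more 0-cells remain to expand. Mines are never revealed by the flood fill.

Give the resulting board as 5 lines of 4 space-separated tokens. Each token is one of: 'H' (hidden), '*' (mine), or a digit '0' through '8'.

H H H H
H H H H
H H H 1
H H H H
H H H H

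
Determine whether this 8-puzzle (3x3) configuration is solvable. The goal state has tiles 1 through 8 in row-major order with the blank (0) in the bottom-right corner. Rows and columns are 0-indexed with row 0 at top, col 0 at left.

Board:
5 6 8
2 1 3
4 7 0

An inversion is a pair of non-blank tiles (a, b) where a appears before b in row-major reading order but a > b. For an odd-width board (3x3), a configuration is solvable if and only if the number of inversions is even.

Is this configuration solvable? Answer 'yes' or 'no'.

Inversions (pairs i<j in row-major order where tile[i] > tile[j] > 0): 14
14 is even, so the puzzle is solvable.

Answer: yes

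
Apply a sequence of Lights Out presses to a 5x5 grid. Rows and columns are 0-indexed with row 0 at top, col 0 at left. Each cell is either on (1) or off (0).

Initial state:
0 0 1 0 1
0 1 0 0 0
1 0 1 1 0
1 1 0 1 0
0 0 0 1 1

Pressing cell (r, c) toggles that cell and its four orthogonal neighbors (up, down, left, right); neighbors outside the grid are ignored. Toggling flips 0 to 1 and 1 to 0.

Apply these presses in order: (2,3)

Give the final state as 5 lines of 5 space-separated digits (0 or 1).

After press 1 at (2,3):
0 0 1 0 1
0 1 0 1 0
1 0 0 0 1
1 1 0 0 0
0 0 0 1 1

Answer: 0 0 1 0 1
0 1 0 1 0
1 0 0 0 1
1 1 0 0 0
0 0 0 1 1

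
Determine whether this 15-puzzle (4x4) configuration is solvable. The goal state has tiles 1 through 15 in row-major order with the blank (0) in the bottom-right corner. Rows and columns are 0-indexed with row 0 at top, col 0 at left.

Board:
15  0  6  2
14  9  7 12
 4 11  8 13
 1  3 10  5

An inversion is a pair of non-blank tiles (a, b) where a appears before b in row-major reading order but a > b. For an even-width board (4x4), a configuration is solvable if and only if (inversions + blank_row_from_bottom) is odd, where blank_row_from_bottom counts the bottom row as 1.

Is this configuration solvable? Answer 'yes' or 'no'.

Answer: yes

Derivation:
Inversions: 63
Blank is in row 0 (0-indexed from top), which is row 4 counting from the bottom (bottom = 1).
63 + 4 = 67, which is odd, so the puzzle is solvable.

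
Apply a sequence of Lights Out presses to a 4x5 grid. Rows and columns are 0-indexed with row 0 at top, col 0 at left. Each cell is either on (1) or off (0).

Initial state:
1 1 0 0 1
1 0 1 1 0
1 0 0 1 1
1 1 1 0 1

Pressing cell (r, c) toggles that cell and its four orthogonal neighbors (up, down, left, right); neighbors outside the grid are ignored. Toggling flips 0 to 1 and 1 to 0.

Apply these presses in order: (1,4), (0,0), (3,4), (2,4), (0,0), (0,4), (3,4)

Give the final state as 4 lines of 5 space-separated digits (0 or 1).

After press 1 at (1,4):
1 1 0 0 0
1 0 1 0 1
1 0 0 1 0
1 1 1 0 1

After press 2 at (0,0):
0 0 0 0 0
0 0 1 0 1
1 0 0 1 0
1 1 1 0 1

After press 3 at (3,4):
0 0 0 0 0
0 0 1 0 1
1 0 0 1 1
1 1 1 1 0

After press 4 at (2,4):
0 0 0 0 0
0 0 1 0 0
1 0 0 0 0
1 1 1 1 1

After press 5 at (0,0):
1 1 0 0 0
1 0 1 0 0
1 0 0 0 0
1 1 1 1 1

After press 6 at (0,4):
1 1 0 1 1
1 0 1 0 1
1 0 0 0 0
1 1 1 1 1

After press 7 at (3,4):
1 1 0 1 1
1 0 1 0 1
1 0 0 0 1
1 1 1 0 0

Answer: 1 1 0 1 1
1 0 1 0 1
1 0 0 0 1
1 1 1 0 0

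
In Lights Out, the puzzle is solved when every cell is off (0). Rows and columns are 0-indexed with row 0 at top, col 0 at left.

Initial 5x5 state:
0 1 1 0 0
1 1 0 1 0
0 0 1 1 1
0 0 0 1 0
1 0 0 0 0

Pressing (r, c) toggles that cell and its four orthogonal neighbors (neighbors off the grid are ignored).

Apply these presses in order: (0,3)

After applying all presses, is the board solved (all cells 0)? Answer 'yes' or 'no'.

Answer: no

Derivation:
After press 1 at (0,3):
0 1 0 1 1
1 1 0 0 0
0 0 1 1 1
0 0 0 1 0
1 0 0 0 0

Lights still on: 10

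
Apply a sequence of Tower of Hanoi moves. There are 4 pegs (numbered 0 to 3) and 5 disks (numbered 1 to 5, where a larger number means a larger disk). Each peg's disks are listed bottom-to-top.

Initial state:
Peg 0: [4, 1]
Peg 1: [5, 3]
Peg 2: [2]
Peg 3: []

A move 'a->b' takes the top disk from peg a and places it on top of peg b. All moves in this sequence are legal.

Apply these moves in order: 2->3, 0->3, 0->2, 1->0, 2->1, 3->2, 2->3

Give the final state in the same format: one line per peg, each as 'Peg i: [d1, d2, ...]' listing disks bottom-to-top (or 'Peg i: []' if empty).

After move 1 (2->3):
Peg 0: [4, 1]
Peg 1: [5, 3]
Peg 2: []
Peg 3: [2]

After move 2 (0->3):
Peg 0: [4]
Peg 1: [5, 3]
Peg 2: []
Peg 3: [2, 1]

After move 3 (0->2):
Peg 0: []
Peg 1: [5, 3]
Peg 2: [4]
Peg 3: [2, 1]

After move 4 (1->0):
Peg 0: [3]
Peg 1: [5]
Peg 2: [4]
Peg 3: [2, 1]

After move 5 (2->1):
Peg 0: [3]
Peg 1: [5, 4]
Peg 2: []
Peg 3: [2, 1]

After move 6 (3->2):
Peg 0: [3]
Peg 1: [5, 4]
Peg 2: [1]
Peg 3: [2]

After move 7 (2->3):
Peg 0: [3]
Peg 1: [5, 4]
Peg 2: []
Peg 3: [2, 1]

Answer: Peg 0: [3]
Peg 1: [5, 4]
Peg 2: []
Peg 3: [2, 1]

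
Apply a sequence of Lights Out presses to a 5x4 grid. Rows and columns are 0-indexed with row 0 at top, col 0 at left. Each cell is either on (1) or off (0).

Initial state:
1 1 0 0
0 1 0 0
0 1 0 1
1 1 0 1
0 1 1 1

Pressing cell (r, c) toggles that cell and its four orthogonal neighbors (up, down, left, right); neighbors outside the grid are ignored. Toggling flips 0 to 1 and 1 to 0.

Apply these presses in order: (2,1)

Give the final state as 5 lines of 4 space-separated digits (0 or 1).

After press 1 at (2,1):
1 1 0 0
0 0 0 0
1 0 1 1
1 0 0 1
0 1 1 1

Answer: 1 1 0 0
0 0 0 0
1 0 1 1
1 0 0 1
0 1 1 1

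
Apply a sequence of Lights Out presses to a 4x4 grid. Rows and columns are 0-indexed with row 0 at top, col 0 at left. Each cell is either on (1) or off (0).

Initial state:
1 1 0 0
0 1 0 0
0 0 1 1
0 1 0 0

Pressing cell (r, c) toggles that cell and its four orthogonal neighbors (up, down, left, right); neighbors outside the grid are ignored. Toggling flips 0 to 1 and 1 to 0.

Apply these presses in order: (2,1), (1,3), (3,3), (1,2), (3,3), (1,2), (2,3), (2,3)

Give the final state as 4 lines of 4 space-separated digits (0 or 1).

Answer: 1 1 0 1
0 0 1 1
1 1 0 0
0 0 0 0

Derivation:
After press 1 at (2,1):
1 1 0 0
0 0 0 0
1 1 0 1
0 0 0 0

After press 2 at (1,3):
1 1 0 1
0 0 1 1
1 1 0 0
0 0 0 0

After press 3 at (3,3):
1 1 0 1
0 0 1 1
1 1 0 1
0 0 1 1

After press 4 at (1,2):
1 1 1 1
0 1 0 0
1 1 1 1
0 0 1 1

After press 5 at (3,3):
1 1 1 1
0 1 0 0
1 1 1 0
0 0 0 0

After press 6 at (1,2):
1 1 0 1
0 0 1 1
1 1 0 0
0 0 0 0

After press 7 at (2,3):
1 1 0 1
0 0 1 0
1 1 1 1
0 0 0 1

After press 8 at (2,3):
1 1 0 1
0 0 1 1
1 1 0 0
0 0 0 0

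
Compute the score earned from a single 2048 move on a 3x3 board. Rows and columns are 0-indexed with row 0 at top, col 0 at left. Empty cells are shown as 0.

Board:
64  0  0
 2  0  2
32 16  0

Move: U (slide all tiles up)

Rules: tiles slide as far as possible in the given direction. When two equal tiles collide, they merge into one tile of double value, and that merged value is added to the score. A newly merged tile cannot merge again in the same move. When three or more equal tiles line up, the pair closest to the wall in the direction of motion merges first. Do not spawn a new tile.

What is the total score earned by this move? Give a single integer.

Slide up:
col 0: [64, 2, 32] -> [64, 2, 32]  score +0 (running 0)
col 1: [0, 0, 16] -> [16, 0, 0]  score +0 (running 0)
col 2: [0, 2, 0] -> [2, 0, 0]  score +0 (running 0)
Board after move:
64 16  2
 2  0  0
32  0  0

Answer: 0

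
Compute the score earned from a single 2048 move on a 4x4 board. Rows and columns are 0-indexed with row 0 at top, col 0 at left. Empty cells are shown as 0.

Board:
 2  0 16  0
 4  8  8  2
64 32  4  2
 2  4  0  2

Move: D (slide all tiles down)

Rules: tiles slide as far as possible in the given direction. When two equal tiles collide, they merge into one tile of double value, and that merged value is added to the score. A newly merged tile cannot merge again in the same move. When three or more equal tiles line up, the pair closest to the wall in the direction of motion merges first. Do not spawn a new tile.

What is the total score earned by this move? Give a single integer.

Slide down:
col 0: [2, 4, 64, 2] -> [2, 4, 64, 2]  score +0 (running 0)
col 1: [0, 8, 32, 4] -> [0, 8, 32, 4]  score +0 (running 0)
col 2: [16, 8, 4, 0] -> [0, 16, 8, 4]  score +0 (running 0)
col 3: [0, 2, 2, 2] -> [0, 0, 2, 4]  score +4 (running 4)
Board after move:
 2  0  0  0
 4  8 16  0
64 32  8  2
 2  4  4  4

Answer: 4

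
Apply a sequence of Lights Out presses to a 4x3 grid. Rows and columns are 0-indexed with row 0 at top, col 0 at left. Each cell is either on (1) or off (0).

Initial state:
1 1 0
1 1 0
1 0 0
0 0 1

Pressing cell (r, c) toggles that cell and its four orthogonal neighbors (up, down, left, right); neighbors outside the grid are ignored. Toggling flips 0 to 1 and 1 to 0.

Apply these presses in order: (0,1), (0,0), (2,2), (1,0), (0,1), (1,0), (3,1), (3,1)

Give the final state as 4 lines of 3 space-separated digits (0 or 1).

After press 1 at (0,1):
0 0 1
1 0 0
1 0 0
0 0 1

After press 2 at (0,0):
1 1 1
0 0 0
1 0 0
0 0 1

After press 3 at (2,2):
1 1 1
0 0 1
1 1 1
0 0 0

After press 4 at (1,0):
0 1 1
1 1 1
0 1 1
0 0 0

After press 5 at (0,1):
1 0 0
1 0 1
0 1 1
0 0 0

After press 6 at (1,0):
0 0 0
0 1 1
1 1 1
0 0 0

After press 7 at (3,1):
0 0 0
0 1 1
1 0 1
1 1 1

After press 8 at (3,1):
0 0 0
0 1 1
1 1 1
0 0 0

Answer: 0 0 0
0 1 1
1 1 1
0 0 0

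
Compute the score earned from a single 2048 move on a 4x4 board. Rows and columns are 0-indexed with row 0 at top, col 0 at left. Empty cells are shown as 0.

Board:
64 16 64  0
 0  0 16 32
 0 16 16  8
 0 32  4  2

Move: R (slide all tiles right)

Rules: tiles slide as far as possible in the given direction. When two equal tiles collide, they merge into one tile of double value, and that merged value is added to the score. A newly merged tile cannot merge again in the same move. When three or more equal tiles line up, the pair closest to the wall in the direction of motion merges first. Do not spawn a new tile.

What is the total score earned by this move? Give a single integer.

Slide right:
row 0: [64, 16, 64, 0] -> [0, 64, 16, 64]  score +0 (running 0)
row 1: [0, 0, 16, 32] -> [0, 0, 16, 32]  score +0 (running 0)
row 2: [0, 16, 16, 8] -> [0, 0, 32, 8]  score +32 (running 32)
row 3: [0, 32, 4, 2] -> [0, 32, 4, 2]  score +0 (running 32)
Board after move:
 0 64 16 64
 0  0 16 32
 0  0 32  8
 0 32  4  2

Answer: 32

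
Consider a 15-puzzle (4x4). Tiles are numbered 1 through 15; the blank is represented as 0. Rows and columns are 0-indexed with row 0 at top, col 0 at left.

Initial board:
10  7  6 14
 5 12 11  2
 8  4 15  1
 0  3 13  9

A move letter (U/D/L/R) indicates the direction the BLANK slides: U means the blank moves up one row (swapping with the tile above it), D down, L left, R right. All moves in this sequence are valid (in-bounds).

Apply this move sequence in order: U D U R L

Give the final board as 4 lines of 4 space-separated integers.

After move 1 (U):
10  7  6 14
 5 12 11  2
 0  4 15  1
 8  3 13  9

After move 2 (D):
10  7  6 14
 5 12 11  2
 8  4 15  1
 0  3 13  9

After move 3 (U):
10  7  6 14
 5 12 11  2
 0  4 15  1
 8  3 13  9

After move 4 (R):
10  7  6 14
 5 12 11  2
 4  0 15  1
 8  3 13  9

After move 5 (L):
10  7  6 14
 5 12 11  2
 0  4 15  1
 8  3 13  9

Answer: 10  7  6 14
 5 12 11  2
 0  4 15  1
 8  3 13  9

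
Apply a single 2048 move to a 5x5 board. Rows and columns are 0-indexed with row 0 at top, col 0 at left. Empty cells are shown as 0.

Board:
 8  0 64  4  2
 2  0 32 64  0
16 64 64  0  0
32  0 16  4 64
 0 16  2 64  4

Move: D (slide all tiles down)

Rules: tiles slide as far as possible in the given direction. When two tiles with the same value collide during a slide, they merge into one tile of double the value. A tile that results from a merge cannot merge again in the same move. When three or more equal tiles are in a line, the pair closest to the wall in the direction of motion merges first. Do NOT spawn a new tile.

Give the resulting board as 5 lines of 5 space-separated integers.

Slide down:
col 0: [8, 2, 16, 32, 0] -> [0, 8, 2, 16, 32]
col 1: [0, 0, 64, 0, 16] -> [0, 0, 0, 64, 16]
col 2: [64, 32, 64, 16, 2] -> [64, 32, 64, 16, 2]
col 3: [4, 64, 0, 4, 64] -> [0, 4, 64, 4, 64]
col 4: [2, 0, 0, 64, 4] -> [0, 0, 2, 64, 4]

Answer:  0  0 64  0  0
 8  0 32  4  0
 2  0 64 64  2
16 64 16  4 64
32 16  2 64  4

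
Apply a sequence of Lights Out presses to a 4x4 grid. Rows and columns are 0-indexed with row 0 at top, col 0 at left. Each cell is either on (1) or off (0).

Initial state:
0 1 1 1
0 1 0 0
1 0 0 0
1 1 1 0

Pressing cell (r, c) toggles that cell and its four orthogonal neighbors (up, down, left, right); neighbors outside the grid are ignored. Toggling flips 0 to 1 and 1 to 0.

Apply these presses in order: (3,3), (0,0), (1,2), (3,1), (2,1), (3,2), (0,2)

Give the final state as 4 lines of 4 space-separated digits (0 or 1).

After press 1 at (3,3):
0 1 1 1
0 1 0 0
1 0 0 1
1 1 0 1

After press 2 at (0,0):
1 0 1 1
1 1 0 0
1 0 0 1
1 1 0 1

After press 3 at (1,2):
1 0 0 1
1 0 1 1
1 0 1 1
1 1 0 1

After press 4 at (3,1):
1 0 0 1
1 0 1 1
1 1 1 1
0 0 1 1

After press 5 at (2,1):
1 0 0 1
1 1 1 1
0 0 0 1
0 1 1 1

After press 6 at (3,2):
1 0 0 1
1 1 1 1
0 0 1 1
0 0 0 0

After press 7 at (0,2):
1 1 1 0
1 1 0 1
0 0 1 1
0 0 0 0

Answer: 1 1 1 0
1 1 0 1
0 0 1 1
0 0 0 0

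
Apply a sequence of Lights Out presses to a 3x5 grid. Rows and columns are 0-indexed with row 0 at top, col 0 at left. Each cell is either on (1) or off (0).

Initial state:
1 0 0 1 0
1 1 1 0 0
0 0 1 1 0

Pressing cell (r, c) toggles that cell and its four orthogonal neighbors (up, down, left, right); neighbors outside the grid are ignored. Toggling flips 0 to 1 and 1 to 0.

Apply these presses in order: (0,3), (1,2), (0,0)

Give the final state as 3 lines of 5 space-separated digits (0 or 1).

Answer: 0 1 0 0 1
0 0 0 0 0
0 0 0 1 0

Derivation:
After press 1 at (0,3):
1 0 1 0 1
1 1 1 1 0
0 0 1 1 0

After press 2 at (1,2):
1 0 0 0 1
1 0 0 0 0
0 0 0 1 0

After press 3 at (0,0):
0 1 0 0 1
0 0 0 0 0
0 0 0 1 0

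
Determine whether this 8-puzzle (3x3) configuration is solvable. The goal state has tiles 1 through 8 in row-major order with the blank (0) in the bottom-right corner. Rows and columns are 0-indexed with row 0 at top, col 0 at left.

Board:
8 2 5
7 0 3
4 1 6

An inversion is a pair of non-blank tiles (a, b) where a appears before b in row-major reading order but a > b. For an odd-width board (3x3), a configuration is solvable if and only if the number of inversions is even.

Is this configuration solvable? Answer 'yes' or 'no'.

Inversions (pairs i<j in row-major order where tile[i] > tile[j] > 0): 17
17 is odd, so the puzzle is not solvable.

Answer: no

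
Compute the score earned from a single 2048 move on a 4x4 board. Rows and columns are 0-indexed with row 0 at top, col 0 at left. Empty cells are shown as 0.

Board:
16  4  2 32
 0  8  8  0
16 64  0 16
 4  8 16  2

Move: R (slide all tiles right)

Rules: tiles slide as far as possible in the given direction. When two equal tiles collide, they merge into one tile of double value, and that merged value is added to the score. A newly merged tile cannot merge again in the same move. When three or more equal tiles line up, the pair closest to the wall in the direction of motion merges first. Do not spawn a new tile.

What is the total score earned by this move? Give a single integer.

Answer: 16

Derivation:
Slide right:
row 0: [16, 4, 2, 32] -> [16, 4, 2, 32]  score +0 (running 0)
row 1: [0, 8, 8, 0] -> [0, 0, 0, 16]  score +16 (running 16)
row 2: [16, 64, 0, 16] -> [0, 16, 64, 16]  score +0 (running 16)
row 3: [4, 8, 16, 2] -> [4, 8, 16, 2]  score +0 (running 16)
Board after move:
16  4  2 32
 0  0  0 16
 0 16 64 16
 4  8 16  2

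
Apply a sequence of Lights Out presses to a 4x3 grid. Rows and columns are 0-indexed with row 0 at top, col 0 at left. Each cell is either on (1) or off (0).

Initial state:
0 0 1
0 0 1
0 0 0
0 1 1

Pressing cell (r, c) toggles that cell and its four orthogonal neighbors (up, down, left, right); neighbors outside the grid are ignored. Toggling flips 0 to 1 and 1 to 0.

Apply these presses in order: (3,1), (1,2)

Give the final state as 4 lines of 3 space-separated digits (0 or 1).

After press 1 at (3,1):
0 0 1
0 0 1
0 1 0
1 0 0

After press 2 at (1,2):
0 0 0
0 1 0
0 1 1
1 0 0

Answer: 0 0 0
0 1 0
0 1 1
1 0 0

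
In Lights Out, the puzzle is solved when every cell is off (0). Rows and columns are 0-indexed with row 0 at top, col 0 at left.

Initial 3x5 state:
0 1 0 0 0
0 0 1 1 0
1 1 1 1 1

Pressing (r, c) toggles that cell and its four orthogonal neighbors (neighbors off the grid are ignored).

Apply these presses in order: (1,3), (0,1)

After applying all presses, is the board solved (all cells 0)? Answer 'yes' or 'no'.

Answer: no

Derivation:
After press 1 at (1,3):
0 1 0 1 0
0 0 0 0 1
1 1 1 0 1

After press 2 at (0,1):
1 0 1 1 0
0 1 0 0 1
1 1 1 0 1

Lights still on: 9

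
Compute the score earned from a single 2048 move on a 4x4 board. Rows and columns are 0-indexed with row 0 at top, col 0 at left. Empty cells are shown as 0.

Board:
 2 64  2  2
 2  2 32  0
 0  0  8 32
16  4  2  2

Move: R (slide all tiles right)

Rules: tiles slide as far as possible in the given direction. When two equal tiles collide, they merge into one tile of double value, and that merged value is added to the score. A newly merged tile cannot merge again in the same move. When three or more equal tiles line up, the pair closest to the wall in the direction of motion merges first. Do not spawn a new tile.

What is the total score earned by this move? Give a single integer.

Slide right:
row 0: [2, 64, 2, 2] -> [0, 2, 64, 4]  score +4 (running 4)
row 1: [2, 2, 32, 0] -> [0, 0, 4, 32]  score +4 (running 8)
row 2: [0, 0, 8, 32] -> [0, 0, 8, 32]  score +0 (running 8)
row 3: [16, 4, 2, 2] -> [0, 16, 4, 4]  score +4 (running 12)
Board after move:
 0  2 64  4
 0  0  4 32
 0  0  8 32
 0 16  4  4

Answer: 12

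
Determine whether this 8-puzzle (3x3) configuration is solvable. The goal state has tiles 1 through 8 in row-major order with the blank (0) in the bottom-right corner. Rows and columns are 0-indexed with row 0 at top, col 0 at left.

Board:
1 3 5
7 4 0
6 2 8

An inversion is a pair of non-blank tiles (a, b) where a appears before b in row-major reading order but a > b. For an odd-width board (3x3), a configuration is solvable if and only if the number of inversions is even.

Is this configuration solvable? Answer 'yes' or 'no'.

Answer: yes

Derivation:
Inversions (pairs i<j in row-major order where tile[i] > tile[j] > 0): 8
8 is even, so the puzzle is solvable.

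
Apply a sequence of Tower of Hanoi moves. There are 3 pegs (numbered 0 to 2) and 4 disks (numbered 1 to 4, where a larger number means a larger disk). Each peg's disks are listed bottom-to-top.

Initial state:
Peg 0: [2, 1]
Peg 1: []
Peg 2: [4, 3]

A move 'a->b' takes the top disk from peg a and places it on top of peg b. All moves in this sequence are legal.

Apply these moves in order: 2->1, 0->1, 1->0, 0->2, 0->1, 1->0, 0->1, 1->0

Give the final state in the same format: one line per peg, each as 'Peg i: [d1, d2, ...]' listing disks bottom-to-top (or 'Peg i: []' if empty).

After move 1 (2->1):
Peg 0: [2, 1]
Peg 1: [3]
Peg 2: [4]

After move 2 (0->1):
Peg 0: [2]
Peg 1: [3, 1]
Peg 2: [4]

After move 3 (1->0):
Peg 0: [2, 1]
Peg 1: [3]
Peg 2: [4]

After move 4 (0->2):
Peg 0: [2]
Peg 1: [3]
Peg 2: [4, 1]

After move 5 (0->1):
Peg 0: []
Peg 1: [3, 2]
Peg 2: [4, 1]

After move 6 (1->0):
Peg 0: [2]
Peg 1: [3]
Peg 2: [4, 1]

After move 7 (0->1):
Peg 0: []
Peg 1: [3, 2]
Peg 2: [4, 1]

After move 8 (1->0):
Peg 0: [2]
Peg 1: [3]
Peg 2: [4, 1]

Answer: Peg 0: [2]
Peg 1: [3]
Peg 2: [4, 1]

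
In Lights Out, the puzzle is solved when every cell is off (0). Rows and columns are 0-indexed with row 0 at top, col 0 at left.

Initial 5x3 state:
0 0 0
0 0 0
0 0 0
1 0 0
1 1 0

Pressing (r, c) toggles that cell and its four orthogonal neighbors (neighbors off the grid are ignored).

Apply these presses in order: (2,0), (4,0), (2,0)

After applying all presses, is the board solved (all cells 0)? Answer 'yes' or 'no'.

After press 1 at (2,0):
0 0 0
1 0 0
1 1 0
0 0 0
1 1 0

After press 2 at (4,0):
0 0 0
1 0 0
1 1 0
1 0 0
0 0 0

After press 3 at (2,0):
0 0 0
0 0 0
0 0 0
0 0 0
0 0 0

Lights still on: 0

Answer: yes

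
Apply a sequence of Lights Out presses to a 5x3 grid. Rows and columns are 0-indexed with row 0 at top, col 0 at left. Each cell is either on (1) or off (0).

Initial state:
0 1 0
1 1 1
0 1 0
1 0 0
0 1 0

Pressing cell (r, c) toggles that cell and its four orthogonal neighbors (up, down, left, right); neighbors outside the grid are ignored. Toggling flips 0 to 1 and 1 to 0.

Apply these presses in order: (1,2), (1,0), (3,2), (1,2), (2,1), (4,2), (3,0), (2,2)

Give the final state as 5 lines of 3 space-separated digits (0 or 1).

After press 1 at (1,2):
0 1 1
1 0 0
0 1 1
1 0 0
0 1 0

After press 2 at (1,0):
1 1 1
0 1 0
1 1 1
1 0 0
0 1 0

After press 3 at (3,2):
1 1 1
0 1 0
1 1 0
1 1 1
0 1 1

After press 4 at (1,2):
1 1 0
0 0 1
1 1 1
1 1 1
0 1 1

After press 5 at (2,1):
1 1 0
0 1 1
0 0 0
1 0 1
0 1 1

After press 6 at (4,2):
1 1 0
0 1 1
0 0 0
1 0 0
0 0 0

After press 7 at (3,0):
1 1 0
0 1 1
1 0 0
0 1 0
1 0 0

After press 8 at (2,2):
1 1 0
0 1 0
1 1 1
0 1 1
1 0 0

Answer: 1 1 0
0 1 0
1 1 1
0 1 1
1 0 0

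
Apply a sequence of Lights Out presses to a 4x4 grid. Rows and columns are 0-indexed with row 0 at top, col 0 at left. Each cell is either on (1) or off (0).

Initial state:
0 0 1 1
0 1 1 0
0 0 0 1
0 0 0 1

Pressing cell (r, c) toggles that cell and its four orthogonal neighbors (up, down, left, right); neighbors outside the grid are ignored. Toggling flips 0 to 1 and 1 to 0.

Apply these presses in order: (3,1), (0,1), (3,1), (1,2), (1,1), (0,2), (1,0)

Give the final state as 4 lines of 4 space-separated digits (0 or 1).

After press 1 at (3,1):
0 0 1 1
0 1 1 0
0 1 0 1
1 1 1 1

After press 2 at (0,1):
1 1 0 1
0 0 1 0
0 1 0 1
1 1 1 1

After press 3 at (3,1):
1 1 0 1
0 0 1 0
0 0 0 1
0 0 0 1

After press 4 at (1,2):
1 1 1 1
0 1 0 1
0 0 1 1
0 0 0 1

After press 5 at (1,1):
1 0 1 1
1 0 1 1
0 1 1 1
0 0 0 1

After press 6 at (0,2):
1 1 0 0
1 0 0 1
0 1 1 1
0 0 0 1

After press 7 at (1,0):
0 1 0 0
0 1 0 1
1 1 1 1
0 0 0 1

Answer: 0 1 0 0
0 1 0 1
1 1 1 1
0 0 0 1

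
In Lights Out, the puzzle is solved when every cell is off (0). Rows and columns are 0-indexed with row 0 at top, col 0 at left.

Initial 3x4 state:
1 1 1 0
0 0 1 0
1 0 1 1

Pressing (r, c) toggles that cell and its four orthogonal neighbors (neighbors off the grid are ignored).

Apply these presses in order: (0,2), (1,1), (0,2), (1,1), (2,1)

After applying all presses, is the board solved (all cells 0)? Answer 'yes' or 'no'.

Answer: no

Derivation:
After press 1 at (0,2):
1 0 0 1
0 0 0 0
1 0 1 1

After press 2 at (1,1):
1 1 0 1
1 1 1 0
1 1 1 1

After press 3 at (0,2):
1 0 1 0
1 1 0 0
1 1 1 1

After press 4 at (1,1):
1 1 1 0
0 0 1 0
1 0 1 1

After press 5 at (2,1):
1 1 1 0
0 1 1 0
0 1 0 1

Lights still on: 7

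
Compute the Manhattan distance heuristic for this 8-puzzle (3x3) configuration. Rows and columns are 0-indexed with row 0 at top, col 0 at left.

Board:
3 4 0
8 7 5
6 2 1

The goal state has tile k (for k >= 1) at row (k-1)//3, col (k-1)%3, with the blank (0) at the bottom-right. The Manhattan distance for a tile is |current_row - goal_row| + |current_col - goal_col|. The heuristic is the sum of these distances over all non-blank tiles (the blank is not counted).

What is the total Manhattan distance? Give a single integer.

Answer: 18

Derivation:
Tile 3: (0,0)->(0,2) = 2
Tile 4: (0,1)->(1,0) = 2
Tile 8: (1,0)->(2,1) = 2
Tile 7: (1,1)->(2,0) = 2
Tile 5: (1,2)->(1,1) = 1
Tile 6: (2,0)->(1,2) = 3
Tile 2: (2,1)->(0,1) = 2
Tile 1: (2,2)->(0,0) = 4
Sum: 2 + 2 + 2 + 2 + 1 + 3 + 2 + 4 = 18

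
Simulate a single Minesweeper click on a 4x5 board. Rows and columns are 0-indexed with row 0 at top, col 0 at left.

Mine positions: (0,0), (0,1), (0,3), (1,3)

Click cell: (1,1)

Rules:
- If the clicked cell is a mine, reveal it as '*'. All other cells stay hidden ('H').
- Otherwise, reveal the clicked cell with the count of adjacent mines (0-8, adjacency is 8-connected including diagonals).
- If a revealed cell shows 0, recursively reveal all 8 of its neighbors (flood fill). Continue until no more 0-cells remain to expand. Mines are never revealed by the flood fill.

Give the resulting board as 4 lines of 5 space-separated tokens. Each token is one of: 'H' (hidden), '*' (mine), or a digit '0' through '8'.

H H H H H
H 2 H H H
H H H H H
H H H H H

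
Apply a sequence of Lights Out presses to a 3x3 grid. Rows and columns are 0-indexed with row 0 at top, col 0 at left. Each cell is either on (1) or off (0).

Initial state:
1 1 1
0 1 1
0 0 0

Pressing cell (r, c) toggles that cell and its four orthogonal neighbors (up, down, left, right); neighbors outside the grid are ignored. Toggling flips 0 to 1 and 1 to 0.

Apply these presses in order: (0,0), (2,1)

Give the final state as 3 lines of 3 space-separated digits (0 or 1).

After press 1 at (0,0):
0 0 1
1 1 1
0 0 0

After press 2 at (2,1):
0 0 1
1 0 1
1 1 1

Answer: 0 0 1
1 0 1
1 1 1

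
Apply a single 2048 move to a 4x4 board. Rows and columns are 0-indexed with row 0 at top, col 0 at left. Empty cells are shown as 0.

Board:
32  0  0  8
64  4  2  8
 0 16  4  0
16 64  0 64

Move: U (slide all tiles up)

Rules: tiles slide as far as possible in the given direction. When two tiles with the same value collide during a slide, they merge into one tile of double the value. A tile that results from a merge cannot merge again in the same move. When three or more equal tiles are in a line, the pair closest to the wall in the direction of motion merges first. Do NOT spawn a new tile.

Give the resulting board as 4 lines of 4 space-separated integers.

Slide up:
col 0: [32, 64, 0, 16] -> [32, 64, 16, 0]
col 1: [0, 4, 16, 64] -> [4, 16, 64, 0]
col 2: [0, 2, 4, 0] -> [2, 4, 0, 0]
col 3: [8, 8, 0, 64] -> [16, 64, 0, 0]

Answer: 32  4  2 16
64 16  4 64
16 64  0  0
 0  0  0  0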